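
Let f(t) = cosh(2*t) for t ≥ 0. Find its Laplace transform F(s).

F(s) = s/(s^2 - 4)

L{cosh(2t)} = s/(s^2 - 4).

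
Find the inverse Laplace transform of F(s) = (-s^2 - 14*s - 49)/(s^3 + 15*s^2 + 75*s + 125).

-2*t^2*exp(-5*t) - 4*t*exp(-5*t) - exp(-5*t)

Factor the denominator: s^3 + 15*s^2 + 75*s + 125 = (s + 5)^3.
Partial fraction decomposition gives [-1/(s + 5)] + [-4/(s + 5)^2] + [-4/(s + 5)^3].
Invert each term: -1/(s + 5) ↔ -e^(-5t); -4/(s + 5)^2 ↔ -4t·e^(-5t); -4/(s + 5)^3 ↔ (-2)t^2·e^(-5t).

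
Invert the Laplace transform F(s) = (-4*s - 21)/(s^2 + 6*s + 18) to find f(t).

Complete the square in the denominator: s^2 + 6*s + 18 = (s + 3)^2 + 3^2.
Split the numerator to match: -4*s - 21 = -4·(s + 3) - 3·3.
Invert each term: -4·(s + 3)/((s + 3)^2 + 9) ↔ -4e^(-3t)cos(3t); -3·3/((s + 3)^2 + 9) ↔ -3e^(-3t)sin(3t).

f(t) = -3*exp(-3*t)*sin(3*t) - 4*exp(-3*t)*cos(3*t)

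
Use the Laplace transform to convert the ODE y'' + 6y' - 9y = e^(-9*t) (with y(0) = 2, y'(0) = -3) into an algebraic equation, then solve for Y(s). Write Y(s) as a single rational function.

Y(s) = (2*s^2 + 27*s + 82)/(s^3 + 15*s^2 + 45*s - 81)

Take the Laplace transform of both sides.
With L{y''} = s^2 Y - s·y(0) - y'(0) and L{y'} = sY - y(0), with y(0) = 2, y'(0) = -3: the LHS transforms to (s^2 + 6*s - 9)Y - (2*s + 9).
The right side is L{e^(-9*t)} = 1/(s + 9).
So (s^2 + 6*s - 9)Y = 1/(s + 9) + (2*s + 9).
Divide through and combine into a single rational function.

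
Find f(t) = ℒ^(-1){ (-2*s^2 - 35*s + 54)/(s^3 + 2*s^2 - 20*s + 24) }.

Factor the denominator: s^3 + 2*s^2 - 20*s + 24 = (s - 2)^2*(s + 6).
Partial fraction decomposition gives [-5/(s - 2)] + [-3/(s - 2)^2] + [3/(s + 6)].
Invert each term: -5/(s - 2) ↔ -5e^(2t); -3/(s - 2)^2 ↔ -3t·e^(2t); 3/(s + 6) ↔ 3e^(-6t).

f(t) = -3*t*exp(2*t) - 5*exp(2*t) + 3*exp(-6*t)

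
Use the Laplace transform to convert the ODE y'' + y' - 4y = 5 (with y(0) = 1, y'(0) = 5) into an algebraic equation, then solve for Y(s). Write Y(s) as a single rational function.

Y(s) = (s^2 + 6*s + 5)/(s^3 + s^2 - 4*s)

Take the Laplace transform of both sides.
The derivative rules (L{y''} = s^2 Y - s·y(0) - y'(0) and L{y'} = sY - y(0), with y(0) = 1, y'(0) = 5) turn the left side into (s^2 + s - 4)Y - (s + 6).
The right side is L{5} = 5/s.
So (s^2 + s - 4)Y = 5/s + (s + 6).
Isolate Y and clear denominators.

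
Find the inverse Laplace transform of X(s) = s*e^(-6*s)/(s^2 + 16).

Heaviside(t - 6)*(cos(4*t - 24))

The factor e^(-6s) signals a time shift by c = 6 (second shifting theorem).
L{cos(4t)} = s/(s^2 + 16), so L^-1{s/(s^2 + 16)} = cos(4*t).
Hence the inverse is u(t - 6) times that function evaluated at t - 6.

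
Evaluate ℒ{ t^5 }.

120/s^6

L{t^5} = 5!/s^6 = 120/s^6.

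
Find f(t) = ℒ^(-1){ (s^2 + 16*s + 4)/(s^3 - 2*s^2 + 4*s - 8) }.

f(t) = 5*exp(2*t) + 4*sin(2*t) - 4*cos(2*t)

Factor the denominator: s^3 - 2*s^2 + 4*s - 8 = (s - 2)*(s^2 + 4).
Partial fraction decomposition gives [5/(s - 2)] + [-4*s/(s^2 + 4)] + [8/(s^2 + 4)].
Invert each term: 5/(s - 2) ↔ 5e^(2t); -4·s/(s^2 + 4) ↔ -4cos(2t); 4·2/(s^2 + 4) ↔ 4sin(2t).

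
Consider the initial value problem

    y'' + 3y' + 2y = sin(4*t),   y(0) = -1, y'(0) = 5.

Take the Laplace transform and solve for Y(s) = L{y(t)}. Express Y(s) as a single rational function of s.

Take the Laplace transform of both sides.
The derivative rules (L{y''} = s^2 Y - s·y(0) - y'(0) and L{y'} = sY - y(0), with y(0) = -1, y'(0) = 5) turn the left side into (s^2 + 3*s + 2)Y - (-s + 2).
The right side is L{sin(4*t)} = 4/(s^2 + 16).
So (s^2 + 3*s + 2)Y = 4/(s^2 + 16) + (-s + 2).
Solve for Y(s) and write it as one ratio of polynomials.

Y(s) = (-s^3 + 2*s^2 - 16*s + 36)/(s^4 + 3*s^3 + 18*s^2 + 48*s + 32)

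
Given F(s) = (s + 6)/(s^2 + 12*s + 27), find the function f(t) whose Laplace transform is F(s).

Rewrite the denominator: s^2 + 12*s + 27 = (s + 6)^2 - 9.
The form in (s + 6) signals a first-shifting-theorem factor e^(-6t).
Since L{cosh(3t)} = s/(s^2 - 9), the inverse is e^(-6*t)*cosh(3*t).

f(t) = exp(-6*t)*cosh(3*t)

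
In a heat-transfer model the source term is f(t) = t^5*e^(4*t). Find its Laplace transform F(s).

L{t^5} = 5!/s^6 = 120/s^6.
By the first shifting theorem, multiplying by e^(4t) replaces s with s - 4.

F(s) = 120/(s - 4)^6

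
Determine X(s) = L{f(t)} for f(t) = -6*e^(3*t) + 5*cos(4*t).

X(s) = 5*s/(s^2 + 16) - 6/(s - 3)

The transform is linear, so treat each term independently.
(-6)·[L{e^(3t)} = 1/(s - 3)]; (5)·[L{cos(4t)} = s/(s^2 + 16)].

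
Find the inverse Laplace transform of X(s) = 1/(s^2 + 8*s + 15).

exp(-4*t)*sinh(t)

Rewrite the denominator: s^2 + 8*s + 15 = (s + 4)^2 - 1.
The form in (s + 4) signals a first-shifting-theorem factor e^(-4t).
Since L{sinh(t)} = 1/(s^2 - 1), the inverse is e^(-4*t)*sinh(t).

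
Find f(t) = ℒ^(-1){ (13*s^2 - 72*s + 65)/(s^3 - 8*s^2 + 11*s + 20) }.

f(t) = 5*exp(5*t) + 3*exp(4*t) + 5*exp(-t)

Factor the denominator: s^3 - 8*s^2 + 11*s + 20 = (s - 5)*(s - 4)*(s + 1).
Partial fraction decomposition gives [5/(s + 1)] + [5/(s - 5)] + [3/(s - 4)].
Invert each term: 5/(s + 1) ↔ 5e^(-t); 5/(s - 5) ↔ 5e^(5t); 3/(s - 4) ↔ 3e^(4t).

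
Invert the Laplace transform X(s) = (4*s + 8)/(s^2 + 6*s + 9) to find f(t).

f(t) = -4*t*exp(-3*t) + 4*exp(-3*t)

Factor the denominator: s^2 + 6*s + 9 = (s + 3)^2.
Partial fraction decomposition gives [4/(s + 3)] + [-4/(s + 3)^2].
Invert each term: 4/(s + 3) ↔ 4e^(-3t); -4/(s + 3)^2 ↔ -4t·e^(-3t).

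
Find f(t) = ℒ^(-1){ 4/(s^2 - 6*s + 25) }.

Rewrite the denominator: s^2 - 6*s + 25 = (s - 3)^2 + 16.
The form in (s - 3) signals a first-shifting-theorem factor e^(3t).
Since L{sin(4t)} = 4/(s^2 + 16), the inverse is exp(3*t)*sin(4*t).

f(t) = exp(3*t)*sin(4*t)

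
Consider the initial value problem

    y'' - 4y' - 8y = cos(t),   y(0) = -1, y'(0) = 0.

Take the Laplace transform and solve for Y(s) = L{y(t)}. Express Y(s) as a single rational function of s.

Y(s) = (-s^3 + 4*s^2 + 4)/(s^4 - 4*s^3 - 7*s^2 - 4*s - 8)

Apply the Laplace transform to the equation.
Using L{y''} = s^2 Y - s·y(0) - y'(0) and L{y'} = sY - y(0), with y(0) = -1, y'(0) = 0, the left side becomes (s^2 - 4*s - 8)Y - (-s + 4).
The right side is L{cos(t)} = s/(s^2 + 1).
So (s^2 - 4*s - 8)Y = s/(s^2 + 1) + (-s + 4).
Solve for Y(s) and write it as one ratio of polynomials.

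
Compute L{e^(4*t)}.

1/(s - 4)

L{e^(4t)} = 1/(s - 4).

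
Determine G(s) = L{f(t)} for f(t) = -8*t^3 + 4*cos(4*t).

G(s) = 4*s/(s^2 + 16) - 48/s^4

The transform is linear, so treat each term independently.
(4)·[L{cos(4t)} = s/(s^2 + 16)]; (-8)·[L{t^3} = 3!/s^4 = 6/s^4].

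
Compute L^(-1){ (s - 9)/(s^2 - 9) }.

-exp(3*t) + 2*exp(-3*t)

Factor the denominator: s^2 - 9 = (s - 3)*(s + 3).
Partial fraction decomposition gives [-1/(s - 3)] + [2/(s + 3)].
Invert each term: -1/(s - 3) ↔ -e^(3t); 2/(s + 3) ↔ 2e^(-3t).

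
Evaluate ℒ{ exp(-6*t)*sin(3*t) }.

3/((s + 6)^2 + 9)

L{sin(3t)} = 3/(s^2 + 9).
By the first shifting theorem, multiplying by e^(-6t) replaces s with s + 6.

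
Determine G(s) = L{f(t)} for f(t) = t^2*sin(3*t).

L{sin(3t)} = 3/(s^2 + 9).
Then apply L{t^2·g(t)} = (-1)^2 d^2/ds^2[H(s)] with H(s) = 3/(s^2 + 9):
differentiating 2 times and applying the sign gives 18*(s^2 - 3)/(s^2 + 9)^3.

G(s) = 18*(s^2 - 3)/(s^2 + 9)^3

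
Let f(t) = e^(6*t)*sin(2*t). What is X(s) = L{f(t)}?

X(s) = 2/((s - 6)^2 + 4)

L{sin(2t)} = 2/(s^2 + 4).
By the first shifting theorem, multiplying by e^(6t) replaces s with s - 6.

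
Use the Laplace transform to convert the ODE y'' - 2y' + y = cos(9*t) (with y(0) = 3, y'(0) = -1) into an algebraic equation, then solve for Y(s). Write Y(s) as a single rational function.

Take the Laplace transform of both sides.
The derivative rules (L{y''} = s^2 Y - s·y(0) - y'(0) and L{y'} = sY - y(0), with y(0) = 3, y'(0) = -1) turn the left side into (s^2 - 2*s + 1)Y - (3*s - 7).
The right side is L{cos(9*t)} = s/(s^2 + 81).
So (s^2 - 2*s + 1)Y = s/(s^2 + 81) + (3*s - 7).
Isolate Y and clear denominators.

Y(s) = (3*s^3 - 7*s^2 + 244*s - 567)/(s^4 - 2*s^3 + 82*s^2 - 162*s + 81)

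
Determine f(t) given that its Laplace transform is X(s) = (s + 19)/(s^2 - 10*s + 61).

Complete the square in the denominator: s^2 - 10*s + 61 = (s - 5)^2 + 6^2.
Split the numerator to match: s + 19 = 1·(s - 5) + 4·6.
Invert each term: 1·(s - 5)/((s - 5)^2 + 36) ↔ e^(5t)cos(6t); 4·6/((s - 5)^2 + 36) ↔ 4e^(5t)sin(6t).

f(t) = 4*exp(5*t)*sin(6*t) + exp(5*t)*cos(6*t)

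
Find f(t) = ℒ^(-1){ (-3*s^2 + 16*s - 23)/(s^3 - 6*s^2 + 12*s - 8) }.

f(t) = -3*t^2*exp(2*t)/2 + 4*t*exp(2*t) - 3*exp(2*t)

Factor the denominator: s^3 - 6*s^2 + 12*s - 8 = (s - 2)^3.
Partial fraction decomposition gives [-3/(s - 2)] + [4/(s - 2)^2] + [-3/(s - 2)^3].
Invert each term: -3/(s - 2) ↔ -3e^(2t); 4/(s - 2)^2 ↔ 4t·e^(2t); -3/(s - 2)^3 ↔ (-3/2)t^2·e^(2t).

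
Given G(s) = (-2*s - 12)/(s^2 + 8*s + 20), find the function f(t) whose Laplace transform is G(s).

f(t) = -2*exp(-4*t)*sin(2*t) - 2*exp(-4*t)*cos(2*t)

Complete the square in the denominator: s^2 + 8*s + 20 = (s + 4)^2 + 2^2.
Split the numerator to match: -2*s - 12 = -2·(s + 4) - 2·2.
Invert each term: -2·(s + 4)/((s + 4)^2 + 4) ↔ -2e^(-4t)cos(2t); -2·2/((s + 4)^2 + 4) ↔ -2e^(-4t)sin(2t).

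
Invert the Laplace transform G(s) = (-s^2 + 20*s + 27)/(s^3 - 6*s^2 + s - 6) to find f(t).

Factor the denominator: s^3 - 6*s^2 + s - 6 = (s - 6)*(s^2 + 1).
Partial fraction decomposition gives [3/(s - 6)] + [-4*s/(s^2 + 1)] + [-4/(s^2 + 1)].
Invert each term: 3/(s - 6) ↔ 3e^(6t); -4·s/(s^2 + 1) ↔ -4cos(t); -4·1/(s^2 + 1) ↔ -4sin(t).

f(t) = 3*exp(6*t) - 4*sin(t) - 4*cos(t)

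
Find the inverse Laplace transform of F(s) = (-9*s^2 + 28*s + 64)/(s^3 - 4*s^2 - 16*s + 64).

4*t*exp(4*t) - 6*exp(4*t) - 3*exp(-4*t)

Factor the denominator: s^3 - 4*s^2 - 16*s + 64 = (s - 4)^2*(s + 4).
Partial fraction decomposition gives [-6/(s - 4)] + [4/(s - 4)^2] + [-3/(s + 4)].
Invert each term: -6/(s - 4) ↔ -6e^(4t); 4/(s - 4)^2 ↔ 4t·e^(4t); -3/(s + 4) ↔ -3e^(-4t).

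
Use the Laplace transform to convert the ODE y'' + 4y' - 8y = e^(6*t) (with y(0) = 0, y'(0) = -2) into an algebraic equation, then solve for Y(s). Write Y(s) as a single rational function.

Y(s) = (-2*s + 13)/(s^3 - 2*s^2 - 32*s + 48)

Laplace-transform each side.
The derivative rules (L{y''} = s^2 Y - s·y(0) - y'(0) and L{y'} = sY - y(0), with y(0) = 0, y'(0) = -2) turn the left side into (s^2 + 4*s - 8)Y - (-2).
The right side is L{e^(6*t)} = 1/(s - 6).
So (s^2 + 4*s - 8)Y = 1/(s - 6) + (-2).
Isolate Y and clear denominators.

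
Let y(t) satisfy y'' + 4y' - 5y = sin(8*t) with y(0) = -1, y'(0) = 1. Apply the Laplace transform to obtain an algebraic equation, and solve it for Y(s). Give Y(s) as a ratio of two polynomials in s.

Apply the Laplace transform to the equation.
The derivative rules (L{y''} = s^2 Y - s·y(0) - y'(0) and L{y'} = sY - y(0), with y(0) = -1, y'(0) = 1) turn the left side into (s^2 + 4*s - 5)Y - (-s - 3).
The right side is L{sin(8*t)} = 8/(s^2 + 64).
So (s^2 + 4*s - 5)Y = 8/(s^2 + 64) + (-s - 3).
Solve for Y(s) and write it as one ratio of polynomials.

Y(s) = (-s^3 - 3*s^2 - 64*s - 184)/(s^4 + 4*s^3 + 59*s^2 + 256*s - 320)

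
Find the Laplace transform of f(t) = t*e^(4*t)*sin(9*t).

L{sin(9t)} = 9/(s^2 + 81).
Multiplying by e^(4t) shifts s → s - 4, so L{e^(4*t)*sin(9*t)} = 9/((s - 4)^2 + 81).
Then apply L{t·g(t)} = -d/ds[H(s)] with H(s) = 9/((s - 4)^2 + 81):
differentiating 1 time and applying the sign gives 18*(s - 4)/(s^2 - 8*s + 97)^2.

18*(s - 4)/(s^2 - 8*s + 97)^2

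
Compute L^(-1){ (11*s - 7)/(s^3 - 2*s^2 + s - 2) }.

Factor the denominator: s^3 - 2*s^2 + s - 2 = (s - 2)*(s^2 + 1).
Partial fraction decomposition gives [3/(s - 2)] + [-3*s/(s^2 + 1)] + [5/(s^2 + 1)].
Invert each term: 3/(s - 2) ↔ 3e^(2t); -3·s/(s^2 + 1) ↔ -3cos(t); 5·1/(s^2 + 1) ↔ 5sin(t).

3*exp(2*t) + 5*sin(t) - 3*cos(t)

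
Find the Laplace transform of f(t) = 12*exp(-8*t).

L{12} = 12/s.
By the first shifting theorem, multiplying by e^(-8t) replaces s with s + 8.

12/(s + 8)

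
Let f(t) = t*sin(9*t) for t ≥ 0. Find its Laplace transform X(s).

L{sin(9t)} = 9/(s^2 + 81).
Then apply L{t·g(t)} = -d/ds[G(s)] with G(s) = 9/(s^2 + 81):
differentiating 1 time and applying the sign gives 18*s/(s^2 + 81)^2.

X(s) = 18*s/(s^2 + 81)^2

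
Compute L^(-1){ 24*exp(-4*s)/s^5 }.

Heaviside(t - 4)*((t - 4)^4)

The factor e^(-4s) signals a time shift by c = 4 (second shifting theorem).
L{t^4} = 4!/s^5 = 24/s^5, so L^-1{24/s^5} = t^4.
Hence the inverse is u(t - 4) times that function evaluated at t - 4.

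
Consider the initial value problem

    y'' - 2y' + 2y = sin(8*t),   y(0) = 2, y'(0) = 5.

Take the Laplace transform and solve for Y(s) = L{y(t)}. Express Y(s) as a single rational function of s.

Transform both sides with L{·}.
The derivative rules (L{y''} = s^2 Y - s·y(0) - y'(0) and L{y'} = sY - y(0), with y(0) = 2, y'(0) = 5) turn the left side into (s^2 - 2*s + 2)Y - (2*s + 1).
The right side is L{sin(8*t)} = 8/(s^2 + 64).
So (s^2 - 2*s + 2)Y = 8/(s^2 + 64) + (2*s + 1).
Isolate Y and clear denominators.

Y(s) = (2*s^3 + s^2 + 128*s + 72)/(s^4 - 2*s^3 + 66*s^2 - 128*s + 128)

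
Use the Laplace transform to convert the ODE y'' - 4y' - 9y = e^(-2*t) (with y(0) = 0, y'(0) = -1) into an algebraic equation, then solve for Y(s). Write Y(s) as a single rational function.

Y(s) = (-s - 1)/(s^3 - 2*s^2 - 17*s - 18)

Transform both sides with L{·}.
With L{y''} = s^2 Y - s·y(0) - y'(0) and L{y'} = sY - y(0), with y(0) = 0, y'(0) = -1: the LHS transforms to (s^2 - 4*s - 9)Y - (-1).
The right side is L{e^(-2*t)} = 1/(s + 2).
So (s^2 - 4*s - 9)Y = 1/(s + 2) + (-1).
Solve for Y(s) and write it as one ratio of polynomials.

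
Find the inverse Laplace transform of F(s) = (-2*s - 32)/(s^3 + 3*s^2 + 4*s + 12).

-4*sin(2*t) + 2*cos(2*t) - 2*exp(-3*t)

Factor the denominator: s^3 + 3*s^2 + 4*s + 12 = (s + 3)*(s^2 + 4).
Partial fraction decomposition gives [-2/(s + 3)] + [2*s/(s^2 + 4)] + [-8/(s^2 + 4)].
Invert each term: -2/(s + 3) ↔ -2e^(-3t); 2·s/(s^2 + 4) ↔ 2cos(2t); -4·2/(s^2 + 4) ↔ -4sin(2t).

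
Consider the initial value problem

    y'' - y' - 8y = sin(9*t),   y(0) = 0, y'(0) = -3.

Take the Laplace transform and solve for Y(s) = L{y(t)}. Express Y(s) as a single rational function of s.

Apply the Laplace transform to the equation.
The derivative rules (L{y''} = s^2 Y - s·y(0) - y'(0) and L{y'} = sY - y(0), with y(0) = 0, y'(0) = -3) turn the left side into (s^2 - s - 8)Y - (-3).
The right side is L{sin(9*t)} = 9/(s^2 + 81).
So (s^2 - s - 8)Y = 9/(s^2 + 81) + (-3).
Solve for Y(s) and write it as one ratio of polynomials.

Y(s) = (-3*s^2 - 234)/(s^4 - s^3 + 73*s^2 - 81*s - 648)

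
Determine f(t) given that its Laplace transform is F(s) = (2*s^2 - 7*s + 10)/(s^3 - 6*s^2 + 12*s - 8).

Factor the denominator: s^3 - 6*s^2 + 12*s - 8 = (s - 2)^3.
Partial fraction decomposition gives [2/(s - 2)] + [(s - 2)^(-2)] + [4/(s - 2)^3].
Invert each term: 2/(s - 2) ↔ 2e^(2t); 1/(s - 2)^2 ↔ t·e^(2t); 4/(s - 2)^3 ↔ (2)t^2·e^(2t).

f(t) = 2*t^2*exp(2*t) + t*exp(2*t) + 2*exp(2*t)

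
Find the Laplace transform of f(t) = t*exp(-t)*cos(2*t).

L{cos(2t)} = s/(s^2 + 4).
Multiplying by e^(-t) shifts s → s + 1, so L{exp(-t)*cos(2*t)} = (s + 1)/((s + 1)^2 + 4).
Then apply L{t·g(t)} = -d/ds[G(s)] with G(s) = (s + 1)/((s + 1)^2 + 4):
differentiating 1 time and applying the sign gives (s - 1)*(s + 3)/(s^2 + 2*s + 5)^2.

(s - 1)*(s + 3)/(s^2 + 2*s + 5)^2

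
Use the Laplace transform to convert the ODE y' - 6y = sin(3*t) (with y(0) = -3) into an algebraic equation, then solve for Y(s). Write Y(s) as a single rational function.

Y(s) = (-3*s^2 - 24)/(s^3 - 6*s^2 + 9*s - 54)

Apply the Laplace transform to the equation.
With L{y'} = sY - y(0) = sY - (-3): the LHS transforms to (s - 6)Y - (-3).
The right side is L{sin(3*t)} = 3/(s^2 + 9).
So (s - 6)Y = 3/(s^2 + 9) + (-3).
Divide through and combine into a single rational function.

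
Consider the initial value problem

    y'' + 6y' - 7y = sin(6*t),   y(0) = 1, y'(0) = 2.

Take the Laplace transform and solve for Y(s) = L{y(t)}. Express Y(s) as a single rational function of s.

Y(s) = (s^3 + 8*s^2 + 36*s + 294)/(s^4 + 6*s^3 + 29*s^2 + 216*s - 252)

Apply the Laplace transform to the equation.
With L{y''} = s^2 Y - s·y(0) - y'(0) and L{y'} = sY - y(0), with y(0) = 1, y'(0) = 2: the LHS transforms to (s^2 + 6*s - 7)Y - (s + 8).
The right side is L{sin(6*t)} = 6/(s^2 + 36).
So (s^2 + 6*s - 7)Y = 6/(s^2 + 36) + (s + 8).
Solve for Y(s) and write it as one ratio of polynomials.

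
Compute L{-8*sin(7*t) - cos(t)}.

By linearity of the Laplace transform, transform each term separately.
(-8)·[L{sin(7t)} = 7/(s^2 + 49)]; (-1)·[L{cos(t)} = s/(s^2 + 1)].

-s/(s^2 + 1) - 56/(s^2 + 49)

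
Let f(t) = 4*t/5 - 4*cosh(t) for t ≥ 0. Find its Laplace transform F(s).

F(s) = -4*s/(s^2 - 1) + 4/(5*s^2)

By linearity of the Laplace transform, transform each term separately.
(-4)·[L{cosh(t)} = s/(s^2 - 1)]; (4/5)·[L{t} = 1!/s^2 = 1/s^2].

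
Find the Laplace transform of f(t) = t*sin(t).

2*s/(s^2 + 1)^2

L{sin(t)} = 1/(s^2 + 1).
Then apply L{t·g(t)} = -d/ds[G(s)] with G(s) = 1/(s^2 + 1):
differentiating 1 time and applying the sign gives 2*s/(s^2 + 1)^2.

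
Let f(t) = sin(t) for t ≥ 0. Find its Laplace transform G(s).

L{sin(t)} = 1/(s^2 + 1).

G(s) = 1/(s^2 + 1)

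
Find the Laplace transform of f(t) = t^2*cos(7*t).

L{cos(7t)} = s/(s^2 + 49).
Then apply L{t^2·g(t)} = (-1)^2 d^2/ds^2[H(s)] with H(s) = s/(s^2 + 49):
differentiating 2 times and applying the sign gives 2*s*(s^2 - 147)/(s^2 + 49)^3.

2*s*(s^2 - 147)/(s^2 + 49)^3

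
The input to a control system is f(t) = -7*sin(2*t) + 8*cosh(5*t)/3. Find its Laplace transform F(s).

The transform is linear, so treat each term independently.
(8/3)·[L{cosh(5t)} = s/(s^2 - 25)]; (-7)·[L{sin(2t)} = 2/(s^2 + 4)].

F(s) = 8*s/(3*(s^2 - 25)) - 14/(s^2 + 4)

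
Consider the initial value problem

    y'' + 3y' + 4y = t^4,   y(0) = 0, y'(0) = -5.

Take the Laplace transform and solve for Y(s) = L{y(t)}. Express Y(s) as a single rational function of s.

Y(s) = (-5*s^5 + 24)/(s^7 + 3*s^6 + 4*s^5)

Laplace-transform each side.
The derivative rules (L{y''} = s^2 Y - s·y(0) - y'(0) and L{y'} = sY - y(0), with y(0) = 0, y'(0) = -5) turn the left side into (s^2 + 3*s + 4)Y - (-5).
The right side is L{t^4} = 24/s^5.
So (s^2 + 3*s + 4)Y = 24/s^5 + (-5).
Solve for Y(s) and write it as one ratio of polynomials.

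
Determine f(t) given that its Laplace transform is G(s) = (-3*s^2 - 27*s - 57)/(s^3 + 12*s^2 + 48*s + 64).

f(t) = 3*t^2*exp(-4*t)/2 - 3*t*exp(-4*t) - 3*exp(-4*t)

Factor the denominator: s^3 + 12*s^2 + 48*s + 64 = (s + 4)^3.
Partial fraction decomposition gives [-3/(s + 4)] + [-3/(s + 4)^2] + [3/(s + 4)^3].
Invert each term: -3/(s + 4) ↔ -3e^(-4t); -3/(s + 4)^2 ↔ -3t·e^(-4t); 3/(s + 4)^3 ↔ (3/2)t^2·e^(-4t).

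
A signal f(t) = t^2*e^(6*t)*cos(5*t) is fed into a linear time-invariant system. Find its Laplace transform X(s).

L{cos(5t)} = s/(s^2 + 25).
Multiplying by e^(6t) shifts s → s - 6, so L{e^(6*t)*cos(5*t)} = (s - 6)/((s - 6)^2 + 25).
Then apply L{t^2·g(t)} = (-1)^2 d^2/ds^2[G(s)] with G(s) = (s - 6)/((s - 6)^2 + 25):
differentiating 2 times and applying the sign gives 2*(s - 6)*(s^2 - 12*s - 39)/(s^2 - 12*s + 61)^3.

X(s) = 2*(s - 6)*(s^2 - 12*s - 39)/(s^2 - 12*s + 61)^3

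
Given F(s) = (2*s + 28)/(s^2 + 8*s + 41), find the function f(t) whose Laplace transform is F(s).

f(t) = 4*exp(-4*t)*sin(5*t) + 2*exp(-4*t)*cos(5*t)

Complete the square in the denominator: s^2 + 8*s + 41 = (s + 4)^2 + 5^2.
Split the numerator to match: 2*s + 28 = 2·(s + 4) + 4·5.
Invert each term: 2·(s + 4)/((s + 4)^2 + 25) ↔ 2e^(-4t)cos(5t); 4·5/((s + 4)^2 + 25) ↔ 4e^(-4t)sin(5t).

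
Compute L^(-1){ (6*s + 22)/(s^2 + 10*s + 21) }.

exp(-3*t) + 5*exp(-7*t)

Factor the denominator: s^2 + 10*s + 21 = (s + 3)*(s + 7).
Partial fraction decomposition gives [1/(s + 3)] + [5/(s + 7)].
Invert each term: 1/(s + 3) ↔ e^(-3t); 5/(s + 7) ↔ 5e^(-7t).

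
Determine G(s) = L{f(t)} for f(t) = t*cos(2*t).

G(s) = (s - 2)*(s + 2)/(s^2 + 4)^2

L{cos(2t)} = s/(s^2 + 4).
Then apply L{t·g(t)} = -d/ds[H(s)] with H(s) = s/(s^2 + 4):
differentiating 1 time and applying the sign gives (s - 2)*(s + 2)/(s^2 + 4)^2.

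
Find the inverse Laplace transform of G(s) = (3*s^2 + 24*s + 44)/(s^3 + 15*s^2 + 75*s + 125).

Factor the denominator: s^3 + 15*s^2 + 75*s + 125 = (s + 5)^3.
Partial fraction decomposition gives [3/(s + 5)] + [-6/(s + 5)^2] + [-1/(s + 5)^3].
Invert each term: 3/(s + 5) ↔ 3e^(-5t); -6/(s + 5)^2 ↔ -6t·e^(-5t); -1/(s + 5)^3 ↔ (-1/2)t^2·e^(-5t).

-t^2*exp(-5*t)/2 - 6*t*exp(-5*t) + 3*exp(-5*t)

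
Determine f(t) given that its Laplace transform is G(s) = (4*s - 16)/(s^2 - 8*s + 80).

Rewrite the denominator: s^2 - 8*s + 80 = (s - 4)^2 + 64.
The form in (s - 4) signals a first-shifting-theorem factor e^(4t).
Since L{cos(8t)} = s/(s^2 + 64), the inverse is e^(4*t)*cos(8*t), scaled by 4.

f(t) = 4*exp(4*t)*cos(8*t)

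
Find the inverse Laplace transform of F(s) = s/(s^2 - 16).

cosh(4*t)

Since L{cosh(4t)} = s/(s^2 - 16), the inverse is cosh(4*t).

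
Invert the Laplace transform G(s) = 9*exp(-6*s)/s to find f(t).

The factor e^(-6s) signals a time shift by c = 6 (second shifting theorem).
L{9} = 9/s, so L^-1{9/s} = 9.
Hence the inverse is u(t - 6) times that function evaluated at t - 6.

f(t) = Heaviside(t - 6)*(9)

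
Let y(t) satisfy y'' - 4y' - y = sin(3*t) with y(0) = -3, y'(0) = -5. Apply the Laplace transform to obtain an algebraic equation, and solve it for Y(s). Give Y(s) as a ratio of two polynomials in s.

Take the Laplace transform of both sides.
The derivative rules (L{y''} = s^2 Y - s·y(0) - y'(0) and L{y'} = sY - y(0), with y(0) = -3, y'(0) = -5) turn the left side into (s^2 - 4*s - 1)Y - (-3*s + 7).
The right side is L{sin(3*t)} = 3/(s^2 + 9).
So (s^2 - 4*s - 1)Y = 3/(s^2 + 9) + (-3*s + 7).
Divide through and combine into a single rational function.

Y(s) = (-3*s^3 + 7*s^2 - 27*s + 66)/(s^4 - 4*s^3 + 8*s^2 - 36*s - 9)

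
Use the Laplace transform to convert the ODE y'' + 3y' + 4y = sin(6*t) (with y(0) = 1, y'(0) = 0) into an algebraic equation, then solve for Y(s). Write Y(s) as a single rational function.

Apply the Laplace transform to the equation.
Using L{y''} = s^2 Y - s·y(0) - y'(0) and L{y'} = sY - y(0), with y(0) = 1, y'(0) = 0, the left side becomes (s^2 + 3*s + 4)Y - (s + 3).
The right side is L{sin(6*t)} = 6/(s^2 + 36).
So (s^2 + 3*s + 4)Y = 6/(s^2 + 36) + (s + 3).
Isolate Y and clear denominators.

Y(s) = (s^3 + 3*s^2 + 36*s + 114)/(s^4 + 3*s^3 + 40*s^2 + 108*s + 144)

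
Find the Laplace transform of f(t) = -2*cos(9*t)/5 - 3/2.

Apply the Laplace transform termwise.
(-2/5)·[L{cos(9t)} = s/(s^2 + 81)]; L{-3/2} = (-3/2)/s.

-2*s/(5*(s^2 + 81)) - 3/(2*s)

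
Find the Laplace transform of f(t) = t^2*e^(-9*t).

2/(s + 9)^3

L{e^(-9t)} = 1/(s + 9).
Then apply L{t^2·g(t)} = (-1)^2 d^2/ds^2[H(s)] with H(s) = 1/(s + 9):
differentiating 2 times and applying the sign gives 2/(s + 9)^3.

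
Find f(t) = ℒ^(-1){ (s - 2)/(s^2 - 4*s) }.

Rewrite the denominator: s^2 - 4*s = (s - 2)^2 - 4.
The form in (s - 2) signals a first-shifting-theorem factor e^(2t).
Since L{cosh(2t)} = s/(s^2 - 4), the inverse is e^(2*t)*cosh(2*t).

f(t) = exp(2*t)*cosh(2*t)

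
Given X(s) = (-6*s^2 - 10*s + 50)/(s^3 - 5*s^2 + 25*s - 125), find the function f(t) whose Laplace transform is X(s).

f(t) = -3*exp(5*t) - 5*sin(5*t) - 3*cos(5*t)

Factor the denominator: s^3 - 5*s^2 + 25*s - 125 = (s - 5)*(s^2 + 25).
Partial fraction decomposition gives [-3/(s - 5)] + [-3*s/(s^2 + 25)] + [-25/(s^2 + 25)].
Invert each term: -3/(s - 5) ↔ -3e^(5t); -3·s/(s^2 + 25) ↔ -3cos(5t); -5·5/(s^2 + 25) ↔ -5sin(5t).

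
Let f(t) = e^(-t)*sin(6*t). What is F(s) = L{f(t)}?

F(s) = 6/((s + 1)^2 + 36)

L{sin(6t)} = 6/(s^2 + 36).
By the first shifting theorem, multiplying by e^(-t) replaces s with s + 1.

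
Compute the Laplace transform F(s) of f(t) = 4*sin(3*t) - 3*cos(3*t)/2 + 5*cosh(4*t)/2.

By linearity of the Laplace transform, transform each term separately.
(4)·[L{sin(3t)} = 3/(s^2 + 9)]; (5/2)·[L{cosh(4t)} = s/(s^2 - 16)]; (-3/2)·[L{cos(3t)} = s/(s^2 + 9)].

F(s) = -3*s/(2*(s^2 + 9)) + 5*s/(2*(s^2 - 16)) + 12/(s^2 + 9)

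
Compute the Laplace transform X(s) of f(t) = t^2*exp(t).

X(s) = 2/(s - 1)^3

L{t^2} = 2!/s^3 = 2/s^3.
By the first shifting theorem, multiplying by e^(t) replaces s with s - 1.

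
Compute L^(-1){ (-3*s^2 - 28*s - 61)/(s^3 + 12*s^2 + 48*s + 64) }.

3*t^2*exp(-4*t)/2 - 4*t*exp(-4*t) - 3*exp(-4*t)

Factor the denominator: s^3 + 12*s^2 + 48*s + 64 = (s + 4)^3.
Partial fraction decomposition gives [-3/(s + 4)] + [-4/(s + 4)^2] + [3/(s + 4)^3].
Invert each term: -3/(s + 4) ↔ -3e^(-4t); -4/(s + 4)^2 ↔ -4t·e^(-4t); 3/(s + 4)^3 ↔ (3/2)t^2·e^(-4t).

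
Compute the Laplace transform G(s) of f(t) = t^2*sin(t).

G(s) = 2*(3*s^2 - 1)/(s^2 + 1)^3

L{sin(t)} = 1/(s^2 + 1).
Then apply L{t^2·g(t)} = (-1)^2 d^2/ds^2[H(s)] with H(s) = 1/(s^2 + 1):
differentiating 2 times and applying the sign gives 2*(3*s^2 - 1)/(s^2 + 1)^3.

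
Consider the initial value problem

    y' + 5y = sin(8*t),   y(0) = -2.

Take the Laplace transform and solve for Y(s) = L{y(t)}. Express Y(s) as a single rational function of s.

Transform both sides with L{·}.
Using L{y'} = sY - y(0) = sY - (-2), the left side becomes (s + 5)Y - (-2).
The right side is L{sin(8*t)} = 8/(s^2 + 64).
So (s + 5)Y = 8/(s^2 + 64) + (-2).
Isolate Y and clear denominators.

Y(s) = (-2*s^2 - 120)/(s^3 + 5*s^2 + 64*s + 320)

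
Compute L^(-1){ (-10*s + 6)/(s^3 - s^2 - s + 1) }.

-2*t*exp(t) - 4*exp(t) + 4*exp(-t)

Factor the denominator: s^3 - s^2 - s + 1 = (s - 1)^2*(s + 1).
Partial fraction decomposition gives [-4/(s - 1)] + [-2/(s - 1)^2] + [4/(s + 1)].
Invert each term: -4/(s - 1) ↔ -4e^(t); -2/(s - 1)^2 ↔ -2t·e^(t); 4/(s + 1) ↔ 4e^(-t).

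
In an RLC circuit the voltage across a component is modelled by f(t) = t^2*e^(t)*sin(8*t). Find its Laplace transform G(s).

G(s) = 16*(3*s^2 - 6*s - 61)/(s^2 - 2*s + 65)^3

L{sin(8t)} = 8/(s^2 + 64).
Multiplying by e^(t) shifts s → s - 1, so L{e^(t)*sin(8*t)} = 8/((s - 1)^2 + 64).
Then apply L{t^2·g(t)} = (-1)^2 d^2/ds^2[H(s)] with H(s) = 8/((s - 1)^2 + 64):
differentiating 2 times and applying the sign gives 16*(3*s^2 - 6*s - 61)/(s^2 - 2*s + 65)^3.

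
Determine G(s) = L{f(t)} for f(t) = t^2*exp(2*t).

L{t^2} = 2!/s^3 = 2/s^3.
By the first shifting theorem, multiplying by e^(2t) replaces s with s - 2.

G(s) = 2/(s - 2)^3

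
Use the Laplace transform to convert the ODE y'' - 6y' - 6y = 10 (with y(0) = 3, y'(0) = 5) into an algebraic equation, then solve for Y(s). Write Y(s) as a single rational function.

Apply the Laplace transform to the equation.
Using L{y''} = s^2 Y - s·y(0) - y'(0) and L{y'} = sY - y(0), with y(0) = 3, y'(0) = 5, the left side becomes (s^2 - 6*s - 6)Y - (3*s - 13).
The right side is L{10} = 10/s.
So (s^2 - 6*s - 6)Y = 10/s + (3*s - 13).
Solve for Y(s) and write it as one ratio of polynomials.

Y(s) = (3*s^2 - 13*s + 10)/(s^3 - 6*s^2 - 6*s)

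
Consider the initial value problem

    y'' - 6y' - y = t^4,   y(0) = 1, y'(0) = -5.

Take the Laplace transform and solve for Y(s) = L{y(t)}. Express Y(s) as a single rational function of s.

Y(s) = (s^6 - 11*s^5 + 24)/(s^7 - 6*s^6 - s^5)

Take the Laplace transform of both sides.
Using L{y''} = s^2 Y - s·y(0) - y'(0) and L{y'} = sY - y(0), with y(0) = 1, y'(0) = -5, the left side becomes (s^2 - 6*s - 1)Y - (s - 11).
The right side is L{t^4} = 24/s^5.
So (s^2 - 6*s - 1)Y = 24/s^5 + (s - 11).
Isolate Y and clear denominators.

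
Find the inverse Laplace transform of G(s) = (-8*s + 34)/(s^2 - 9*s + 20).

Factor the denominator: s^2 - 9*s + 20 = (s - 5)*(s - 4).
Partial fraction decomposition gives [-2/(s - 4)] + [-6/(s - 5)].
Invert each term: -2/(s - 4) ↔ -2e^(4t); -6/(s - 5) ↔ -6e^(5t).

-6*exp(5*t) - 2*exp(4*t)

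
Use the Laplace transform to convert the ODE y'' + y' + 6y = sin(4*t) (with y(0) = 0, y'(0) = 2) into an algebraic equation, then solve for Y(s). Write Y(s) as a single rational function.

Y(s) = (2*s^2 + 36)/(s^4 + s^3 + 22*s^2 + 16*s + 96)

Laplace-transform each side.
Using L{y''} = s^2 Y - s·y(0) - y'(0) and L{y'} = sY - y(0), with y(0) = 0, y'(0) = 2, the left side becomes (s^2 + s + 6)Y - (2).
The right side is L{sin(4*t)} = 4/(s^2 + 16).
So (s^2 + s + 6)Y = 4/(s^2 + 16) + (2).
Isolate Y and clear denominators.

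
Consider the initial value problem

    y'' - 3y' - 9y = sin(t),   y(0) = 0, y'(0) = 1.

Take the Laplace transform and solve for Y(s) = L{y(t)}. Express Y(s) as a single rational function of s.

Apply the Laplace transform to the equation.
Using L{y''} = s^2 Y - s·y(0) - y'(0) and L{y'} = sY - y(0), with y(0) = 0, y'(0) = 1, the left side becomes (s^2 - 3*s - 9)Y - (1).
The right side is L{sin(t)} = 1/(s^2 + 1).
So (s^2 - 3*s - 9)Y = 1/(s^2 + 1) + (1).
Isolate Y and clear denominators.

Y(s) = (s^2 + 2)/(s^4 - 3*s^3 - 8*s^2 - 3*s - 9)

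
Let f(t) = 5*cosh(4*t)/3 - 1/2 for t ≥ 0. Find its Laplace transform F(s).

F(s) = 5*s/(3*(s^2 - 16)) - 1/(2*s)

By linearity of the Laplace transform, transform each term separately.
L{-1/2} = (-1/2)/s; (5/3)·[L{cosh(4t)} = s/(s^2 - 16)].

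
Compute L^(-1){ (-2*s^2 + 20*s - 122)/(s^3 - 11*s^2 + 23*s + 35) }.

-5*exp(7*t) + 6*exp(5*t) - 3*exp(-t)

Factor the denominator: s^3 - 11*s^2 + 23*s + 35 = (s - 7)*(s - 5)*(s + 1).
Partial fraction decomposition gives [-3/(s + 1)] + [-5/(s - 7)] + [6/(s - 5)].
Invert each term: -3/(s + 1) ↔ -3e^(-t); -5/(s - 7) ↔ -5e^(7t); 6/(s - 5) ↔ 6e^(5t).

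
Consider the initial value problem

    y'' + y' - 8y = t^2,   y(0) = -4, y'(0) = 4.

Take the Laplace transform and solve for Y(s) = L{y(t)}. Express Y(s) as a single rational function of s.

Transform both sides with L{·}.
The derivative rules (L{y''} = s^2 Y - s·y(0) - y'(0) and L{y'} = sY - y(0), with y(0) = -4, y'(0) = 4) turn the left side into (s^2 + s - 8)Y - (-4*s).
The right side is L{t^2} = 2/s^3.
So (s^2 + s - 8)Y = 2/s^3 + (-4*s).
Isolate Y and clear denominators.

Y(s) = (-4*s^4 + 2)/(s^5 + s^4 - 8*s^3)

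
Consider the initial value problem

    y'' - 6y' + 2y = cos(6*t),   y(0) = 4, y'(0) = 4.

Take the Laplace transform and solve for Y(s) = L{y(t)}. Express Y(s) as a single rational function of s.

Y(s) = (4*s^3 - 20*s^2 + 145*s - 720)/(s^4 - 6*s^3 + 38*s^2 - 216*s + 72)

Apply the Laplace transform to the equation.
With L{y''} = s^2 Y - s·y(0) - y'(0) and L{y'} = sY - y(0), with y(0) = 4, y'(0) = 4: the LHS transforms to (s^2 - 6*s + 2)Y - (4*s - 20).
The right side is L{cos(6*t)} = s/(s^2 + 36).
So (s^2 - 6*s + 2)Y = s/(s^2 + 36) + (4*s - 20).
Divide through and combine into a single rational function.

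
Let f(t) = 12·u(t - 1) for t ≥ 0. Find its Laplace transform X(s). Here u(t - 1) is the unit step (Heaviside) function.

X(s) = 12*exp(-s)/s

By the second shifting theorem, L{u(t - c)·g(t - c)} = e^(-cs)·G(s) with c = 1 and G(s) = L{g(t)}.
L{12} = 12/s.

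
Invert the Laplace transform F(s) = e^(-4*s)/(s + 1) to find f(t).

f(t) = Heaviside(t - 4)*(exp(-t + 4))

The factor e^(-4s) signals a time shift by c = 4 (second shifting theorem).
L{e^(-t)} = 1/(s + 1), so L^-1{1/(s + 1)} = e^(-t).
Hence the inverse is u(t - 4) times that function evaluated at t - 4.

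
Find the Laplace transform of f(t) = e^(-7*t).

L{e^(-7t)} = 1/(s + 7).

1/(s + 7)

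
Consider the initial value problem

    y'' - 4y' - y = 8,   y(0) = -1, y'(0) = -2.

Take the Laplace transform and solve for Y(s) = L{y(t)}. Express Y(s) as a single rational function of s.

Y(s) = (-s^2 + 2*s + 8)/(s^3 - 4*s^2 - s)

Apply the Laplace transform to the equation.
With L{y''} = s^2 Y - s·y(0) - y'(0) and L{y'} = sY - y(0), with y(0) = -1, y'(0) = -2: the LHS transforms to (s^2 - 4*s - 1)Y - (-s + 2).
The right side is L{8} = 8/s.
So (s^2 - 4*s - 1)Y = 8/s + (-s + 2).
Solve for Y(s) and write it as one ratio of polynomials.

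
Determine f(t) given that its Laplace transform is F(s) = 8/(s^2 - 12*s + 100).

Rewrite the denominator: s^2 - 12*s + 100 = (s - 6)^2 + 64.
The form in (s - 6) signals a first-shifting-theorem factor e^(6t).
Since L{sin(8t)} = 8/(s^2 + 64), the inverse is e^(6*t)*sin(8*t).

f(t) = exp(6*t)*sin(8*t)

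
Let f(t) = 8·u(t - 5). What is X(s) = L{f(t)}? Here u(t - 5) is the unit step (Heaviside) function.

By the second shifting theorem, L{u(t - c)·g(t - c)} = e^(-cs)·G(s) with c = 5 and G(s) = L{g(t)}.
L{8} = 8/s.

X(s) = 8*exp(-5*s)/s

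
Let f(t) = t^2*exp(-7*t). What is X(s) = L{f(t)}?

L{e^(-7t)} = 1/(s + 7).
Then apply L{t^2·g(t)} = (-1)^2 d^2/ds^2[G(s)] with G(s) = 1/(s + 7):
differentiating 2 times and applying the sign gives 2/(s + 7)^3.

X(s) = 2/(s + 7)^3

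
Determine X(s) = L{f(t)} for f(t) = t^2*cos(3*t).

X(s) = 2*s*(s^2 - 27)/(s^2 + 9)^3

L{cos(3t)} = s/(s^2 + 9).
Then apply L{t^2·g(t)} = (-1)^2 d^2/ds^2[G(s)] with G(s) = s/(s^2 + 9):
differentiating 2 times and applying the sign gives 2*s*(s^2 - 27)/(s^2 + 9)^3.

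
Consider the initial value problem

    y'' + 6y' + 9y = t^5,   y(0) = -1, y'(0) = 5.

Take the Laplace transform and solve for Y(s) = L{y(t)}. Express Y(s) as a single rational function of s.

Y(s) = (-s^7 - s^6 + 120)/(s^8 + 6*s^7 + 9*s^6)

Transform both sides with L{·}.
Using L{y''} = s^2 Y - s·y(0) - y'(0) and L{y'} = sY - y(0), with y(0) = -1, y'(0) = 5, the left side becomes (s^2 + 6*s + 9)Y - (-s - 1).
The right side is L{t^5} = 120/s^6.
So (s^2 + 6*s + 9)Y = 120/s^6 + (-s - 1).
Isolate Y and clear denominators.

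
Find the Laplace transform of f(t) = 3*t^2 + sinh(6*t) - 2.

6/(s^2 - 36) - 2/s + 6/s^3

By linearity of the Laplace transform, transform each term separately.
L{-2} = -2/s; (3)·[L{t^2} = 2!/s^3 = 2/s^3]; L{sinh(6t)} = 6/(s^2 - 36).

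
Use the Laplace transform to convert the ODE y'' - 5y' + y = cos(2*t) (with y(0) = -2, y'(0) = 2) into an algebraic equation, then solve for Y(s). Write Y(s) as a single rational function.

Y(s) = (-2*s^3 + 12*s^2 - 7*s + 48)/(s^4 - 5*s^3 + 5*s^2 - 20*s + 4)

Laplace-transform each side.
Using L{y''} = s^2 Y - s·y(0) - y'(0) and L{y'} = sY - y(0), with y(0) = -2, y'(0) = 2, the left side becomes (s^2 - 5*s + 1)Y - (-2*s + 12).
The right side is L{cos(2*t)} = s/(s^2 + 4).
So (s^2 - 5*s + 1)Y = s/(s^2 + 4) + (-2*s + 12).
Isolate Y and clear denominators.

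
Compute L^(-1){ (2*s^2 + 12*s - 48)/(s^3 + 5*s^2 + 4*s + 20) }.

-4*sin(2*t) + 4*cos(2*t) - 2*exp(-5*t)

Factor the denominator: s^3 + 5*s^2 + 4*s + 20 = (s + 5)*(s^2 + 4).
Partial fraction decomposition gives [-2/(s + 5)] + [4*s/(s^2 + 4)] + [-8/(s^2 + 4)].
Invert each term: -2/(s + 5) ↔ -2e^(-5t); 4·s/(s^2 + 4) ↔ 4cos(2t); -4·2/(s^2 + 4) ↔ -4sin(2t).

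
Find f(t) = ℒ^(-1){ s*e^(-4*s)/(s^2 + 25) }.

f(t) = Heaviside(t - 4)*(cos(5*t - 20))

The factor e^(-4s) signals a time shift by c = 4 (second shifting theorem).
L{cos(5t)} = s/(s^2 + 25), so L^-1{s/(s^2 + 25)} = cos(5*t).
Hence the inverse is u(t - 4) times that function evaluated at t - 4.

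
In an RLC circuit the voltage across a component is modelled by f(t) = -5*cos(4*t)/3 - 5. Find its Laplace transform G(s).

Apply the Laplace transform termwise.
(-5/3)·[L{cos(4t)} = s/(s^2 + 16)]; L{-5} = -5/s.

G(s) = -5*s/(3*(s^2 + 16)) - 5/s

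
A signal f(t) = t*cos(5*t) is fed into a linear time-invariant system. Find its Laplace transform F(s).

F(s) = (s - 5)*(s + 5)/(s^2 + 25)^2

L{cos(5t)} = s/(s^2 + 25).
Then apply L{t·g(t)} = -d/ds[G(s)] with G(s) = s/(s^2 + 25):
differentiating 1 time and applying the sign gives (s - 5)*(s + 5)/(s^2 + 25)^2.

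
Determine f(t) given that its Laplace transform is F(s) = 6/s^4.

f(t) = t^3

Since L{t^3} = 3!/s^4 = 6/s^4, the inverse is t^3.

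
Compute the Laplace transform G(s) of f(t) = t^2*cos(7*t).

L{cos(7t)} = s/(s^2 + 49).
Then apply L{t^2·g(t)} = (-1)^2 d^2/ds^2[H(s)] with H(s) = s/(s^2 + 49):
differentiating 2 times and applying the sign gives 2*s*(s^2 - 147)/(s^2 + 49)^3.

G(s) = 2*s*(s^2 - 147)/(s^2 + 49)^3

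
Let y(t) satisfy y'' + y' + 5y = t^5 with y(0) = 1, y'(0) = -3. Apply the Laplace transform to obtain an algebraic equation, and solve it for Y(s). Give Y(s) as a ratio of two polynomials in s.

Laplace-transform each side.
Using L{y''} = s^2 Y - s·y(0) - y'(0) and L{y'} = sY - y(0), with y(0) = 1, y'(0) = -3, the left side becomes (s^2 + s + 5)Y - (s - 2).
The right side is L{t^5} = 120/s^6.
So (s^2 + s + 5)Y = 120/s^6 + (s - 2).
Solve for Y(s) and write it as one ratio of polynomials.

Y(s) = (s^7 - 2*s^6 + 120)/(s^8 + s^7 + 5*s^6)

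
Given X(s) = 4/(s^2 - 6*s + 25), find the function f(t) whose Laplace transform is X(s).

f(t) = exp(3*t)*sin(4*t)

Rewrite the denominator: s^2 - 6*s + 25 = (s - 3)^2 + 16.
The form in (s - 3) signals a first-shifting-theorem factor e^(3t).
Since L{sin(4t)} = 4/(s^2 + 16), the inverse is e^(3*t)*sin(4*t).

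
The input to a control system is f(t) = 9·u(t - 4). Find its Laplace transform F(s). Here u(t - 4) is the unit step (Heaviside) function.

F(s) = 9*exp(-4*s)/s

By the second shifting theorem, L{u(t - c)·g(t - c)} = e^(-cs)·G(s) with c = 4 and G(s) = L{g(t)}.
L{9} = 9/s.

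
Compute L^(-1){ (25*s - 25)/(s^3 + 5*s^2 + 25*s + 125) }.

Factor the denominator: s^3 + 5*s^2 + 25*s + 125 = (s + 5)*(s^2 + 25).
Partial fraction decomposition gives [-3/(s + 5)] + [3*s/(s^2 + 25)] + [10/(s^2 + 25)].
Invert each term: -3/(s + 5) ↔ -3e^(-5t); 3·s/(s^2 + 25) ↔ 3cos(5t); 2·5/(s^2 + 25) ↔ 2sin(5t).

2*sin(5*t) + 3*cos(5*t) - 3*exp(-5*t)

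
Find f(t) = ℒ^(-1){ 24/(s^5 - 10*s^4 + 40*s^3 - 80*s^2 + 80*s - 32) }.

Rewrite the denominator: s^5 - 10*s^4 + 40*s^3 - 80*s^2 + 80*s - 32 = (s - 2)^5.
The form in (s - 2) signals a first-shifting-theorem factor e^(2t).
Since L{t^4} = 4!/s^5 = 24/s^5, the inverse is t^4*exp(2*t).

f(t) = t^4*exp(2*t)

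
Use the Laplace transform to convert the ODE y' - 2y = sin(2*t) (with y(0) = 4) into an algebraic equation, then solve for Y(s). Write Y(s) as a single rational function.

Y(s) = (4*s^2 + 18)/(s^3 - 2*s^2 + 4*s - 8)

Take the Laplace transform of both sides.
The derivative rules (L{y'} = sY - y(0) = sY - 4) turn the left side into (s - 2)Y - (4).
The right side is L{sin(2*t)} = 2/(s^2 + 4).
So (s - 2)Y = 2/(s^2 + 4) + (4).
Isolate Y and clear denominators.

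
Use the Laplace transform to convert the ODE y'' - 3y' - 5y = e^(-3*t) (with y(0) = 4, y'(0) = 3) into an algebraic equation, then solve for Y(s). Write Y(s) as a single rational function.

Y(s) = (4*s^2 + 3*s - 26)/(s^3 - 14*s - 15)

Laplace-transform each side.
Using L{y''} = s^2 Y - s·y(0) - y'(0) and L{y'} = sY - y(0), with y(0) = 4, y'(0) = 3, the left side becomes (s^2 - 3*s - 5)Y - (4*s - 9).
The right side is L{e^(-3*t)} = 1/(s + 3).
So (s^2 - 3*s - 5)Y = 1/(s + 3) + (4*s - 9).
Solve for Y(s) and write it as one ratio of polynomials.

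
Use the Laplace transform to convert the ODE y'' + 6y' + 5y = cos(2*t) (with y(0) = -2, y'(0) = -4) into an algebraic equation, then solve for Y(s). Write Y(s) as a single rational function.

Laplace-transform each side.
The derivative rules (L{y''} = s^2 Y - s·y(0) - y'(0) and L{y'} = sY - y(0), with y(0) = -2, y'(0) = -4) turn the left side into (s^2 + 6*s + 5)Y - (-2*s - 16).
The right side is L{cos(2*t)} = s/(s^2 + 4).
So (s^2 + 6*s + 5)Y = s/(s^2 + 4) + (-2*s - 16).
Isolate Y and clear denominators.

Y(s) = (-2*s^3 - 16*s^2 - 7*s - 64)/(s^4 + 6*s^3 + 9*s^2 + 24*s + 20)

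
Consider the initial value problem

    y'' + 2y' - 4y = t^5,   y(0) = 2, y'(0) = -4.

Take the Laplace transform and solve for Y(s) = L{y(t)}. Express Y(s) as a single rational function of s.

Laplace-transform each side.
With L{y''} = s^2 Y - s·y(0) - y'(0) and L{y'} = sY - y(0), with y(0) = 2, y'(0) = -4: the LHS transforms to (s^2 + 2*s - 4)Y - (2*s).
The right side is L{t^5} = 120/s^6.
So (s^2 + 2*s - 4)Y = 120/s^6 + (2*s).
Divide through and combine into a single rational function.

Y(s) = (2*s^7 + 120)/(s^8 + 2*s^7 - 4*s^6)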